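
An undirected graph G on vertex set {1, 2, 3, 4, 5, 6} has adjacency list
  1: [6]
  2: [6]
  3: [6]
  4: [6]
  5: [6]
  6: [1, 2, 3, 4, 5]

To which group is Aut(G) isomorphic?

S_5

Vertex 6 has degree 5 and every other vertex has degree 1, so G is the star K_{1,5} with centre 6. The 5 leaves are pairwise interchangeable while the centre is fixed, giving Aut(G) = S_5.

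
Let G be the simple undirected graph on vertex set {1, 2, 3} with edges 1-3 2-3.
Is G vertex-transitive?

No

Vertex 3 is the only vertex of degree 2, so every automorphism fixes it; G is not vertex-transitive.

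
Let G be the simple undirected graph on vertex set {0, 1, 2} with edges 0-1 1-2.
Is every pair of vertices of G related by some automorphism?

No

Vertex 1 is the only vertex of degree 2, so every automorphism fixes it; G is not vertex-transitive.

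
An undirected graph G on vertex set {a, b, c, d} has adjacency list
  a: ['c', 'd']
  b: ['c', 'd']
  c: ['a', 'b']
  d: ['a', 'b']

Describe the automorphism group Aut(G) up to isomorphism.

the dihedral group of order 8

G is 2-regular and connected on 4 vertices, i.e. the cycle C_4. The automorphisms of the 4-cycle are exactly the symmetries of a regular 4-gon: the dihedral group D_4, |D_4| = 8.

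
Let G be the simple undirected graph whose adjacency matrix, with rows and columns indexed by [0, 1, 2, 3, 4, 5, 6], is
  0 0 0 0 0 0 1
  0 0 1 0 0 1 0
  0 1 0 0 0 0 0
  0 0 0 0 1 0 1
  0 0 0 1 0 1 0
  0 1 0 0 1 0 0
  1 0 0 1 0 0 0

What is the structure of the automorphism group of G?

The degree sequence is [1, 2, 1, 2, 2, 2, 2]; the two degree-1 vertices 0 and 2 are the ends of a path, so G = P_7. The only nontrivial automorphism of a path is the end-to-end reflection, so Aut(G) ≅ Z_2.

Z_2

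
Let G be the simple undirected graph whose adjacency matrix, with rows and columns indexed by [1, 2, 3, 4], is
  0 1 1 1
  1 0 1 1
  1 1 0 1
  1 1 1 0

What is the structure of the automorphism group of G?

the symmetric group on 4 letters

All 4 vertices are pairwise adjacent: G = K_4. Every bijection on the vertex set is an automorphism of K_4; hence Aut(K_4) ≅ S_4, order 24.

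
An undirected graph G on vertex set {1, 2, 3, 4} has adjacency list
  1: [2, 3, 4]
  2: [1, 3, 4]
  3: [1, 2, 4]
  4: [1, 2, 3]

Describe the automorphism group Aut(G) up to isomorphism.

the symmetric group on 4 letters

Every vertex has degree 3, so G is the complete graph K_4. Any permutation of the 4 vertices preserves K_4, so Aut(K_4) = S_4 of order 4! = 24.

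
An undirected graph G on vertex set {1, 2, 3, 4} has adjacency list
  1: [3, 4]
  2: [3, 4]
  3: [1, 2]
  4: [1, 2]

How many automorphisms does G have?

G is 2-regular and bipartite with parts {1, 2} and {3, 4} (each part is independent and every cross-pair is an edge), so G = K_{2,2}. Each part can be permuted independently (S_2 × S_2) and the two equal-size parts can also be swapped, giving (S_2 × S_2) ⋊ Z_2 of order 2·(2!)² = 8.

8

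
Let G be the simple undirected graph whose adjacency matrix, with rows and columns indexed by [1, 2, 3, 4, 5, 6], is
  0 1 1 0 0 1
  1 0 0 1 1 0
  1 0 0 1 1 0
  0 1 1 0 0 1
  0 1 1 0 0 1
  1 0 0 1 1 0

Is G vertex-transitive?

G is 3-regular and bipartite with parts {1, 4, 5} and {2, 3, 6} (each part is independent and every cross-pair is an edge), so G = K_{3,3}. Aut(K_{3,3}) is the wreath product S_3 ≀ Z_2: permute within each part, then optionally swap the parts; |Aut| = 2·(3!)² = 72. This group acts transitively on the 6 vertices.

Yes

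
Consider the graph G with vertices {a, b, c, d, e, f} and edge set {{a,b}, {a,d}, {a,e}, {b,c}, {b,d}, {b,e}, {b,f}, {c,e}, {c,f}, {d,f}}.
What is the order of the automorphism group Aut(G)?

Vertex b is the unique vertex of degree 5; the remaining 5 vertices each have degree 3 and induce a cycle, so G is the wheel on 6 vertices with hub b. Every automorphism fixes the hub and acts on the rim 5-cycle, so Aut(G) ≅ Aut(C_5) = D_5 of order 10.

10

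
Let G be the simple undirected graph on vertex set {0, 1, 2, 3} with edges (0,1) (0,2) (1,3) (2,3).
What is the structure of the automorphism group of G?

G is 2-regular and bipartite on 2^2 = 4 vertices with girth 4; it is the hypercube graph Q_2. Aut(Q_2) consists of the signed permutations of the 2 coordinate axes: 2! permutations times 2^2 sign flips, so |Aut| = 2^2·2! = 8.

the hyperoctahedral group B_2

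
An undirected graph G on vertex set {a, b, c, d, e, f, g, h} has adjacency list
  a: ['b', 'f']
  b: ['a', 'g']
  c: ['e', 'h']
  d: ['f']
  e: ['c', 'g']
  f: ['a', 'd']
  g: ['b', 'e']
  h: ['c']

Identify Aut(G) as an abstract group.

The degree sequence is [2, 2, 2, 1, 2, 2, 2, 1]; the two degree-1 vertices d and h are the ends of a path, so G = P_8. A path has exactly one nontrivial symmetry — reversal — giving Aut(G) of order 2.

C_2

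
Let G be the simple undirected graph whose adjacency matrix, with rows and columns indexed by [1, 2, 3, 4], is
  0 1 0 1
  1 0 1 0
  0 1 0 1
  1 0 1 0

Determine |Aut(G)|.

G is 2-regular and bipartite on 2^2 = 4 vertices with girth 4; it is the hypercube graph Q_2. The symmetry group of the 2-cube is the hyperoctahedral group B_2 = Z_2 ≀ S_2, of order 2^2·2! = 8.

8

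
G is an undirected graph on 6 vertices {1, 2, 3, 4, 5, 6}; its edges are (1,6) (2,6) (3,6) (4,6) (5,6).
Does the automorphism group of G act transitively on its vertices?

Vertex 6 is the only vertex of degree 5, so every automorphism fixes it; G is not vertex-transitive.

No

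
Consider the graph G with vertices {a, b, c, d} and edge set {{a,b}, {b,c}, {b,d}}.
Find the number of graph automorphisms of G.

6

Vertex b has degree 3 and every other vertex has degree 1, so G is the star K_{1,3} with centre b. The 3 leaves are pairwise interchangeable while the centre is fixed, giving Aut(G) = S_3.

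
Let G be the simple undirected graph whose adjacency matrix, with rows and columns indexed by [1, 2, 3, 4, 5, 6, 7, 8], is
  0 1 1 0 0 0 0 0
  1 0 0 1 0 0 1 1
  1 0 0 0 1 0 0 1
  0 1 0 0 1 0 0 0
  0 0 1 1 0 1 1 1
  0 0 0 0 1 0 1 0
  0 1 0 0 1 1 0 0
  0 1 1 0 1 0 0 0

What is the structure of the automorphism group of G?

Degrees alone do not determine every vertex (e.g. 1 and 4 both have degree 2), but their neighbour-degree multisets differ: N(1) has degrees [3, 4] while N(4) has degrees [4, 5]. Repeating this refinement separates all vertices, so the only automorphism is the identity.

1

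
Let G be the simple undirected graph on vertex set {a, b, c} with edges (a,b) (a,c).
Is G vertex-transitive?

No

Vertex a is the only vertex of degree 2, so every automorphism fixes it; G is not vertex-transitive.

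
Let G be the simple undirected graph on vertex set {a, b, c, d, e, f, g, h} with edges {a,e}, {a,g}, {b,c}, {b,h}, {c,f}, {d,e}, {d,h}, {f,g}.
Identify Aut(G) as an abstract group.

D_8

Every vertex has degree 2 and the graph is connected, so G is the 8-cycle C_8. C_8 has 8 rotations and 8 reflections, so Aut(C_8) ≅ D_8 of order 16.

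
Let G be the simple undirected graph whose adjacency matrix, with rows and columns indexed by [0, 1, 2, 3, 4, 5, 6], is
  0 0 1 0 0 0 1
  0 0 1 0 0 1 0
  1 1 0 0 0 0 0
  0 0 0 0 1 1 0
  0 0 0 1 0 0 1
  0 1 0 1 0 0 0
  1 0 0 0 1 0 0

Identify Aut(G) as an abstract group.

Every vertex has degree 2 and the graph is connected, so G is the 7-cycle C_7. The automorphisms of the 7-cycle are exactly the symmetries of a regular 7-gon: the dihedral group D_7, |D_7| = 14.

the dihedral group of order 14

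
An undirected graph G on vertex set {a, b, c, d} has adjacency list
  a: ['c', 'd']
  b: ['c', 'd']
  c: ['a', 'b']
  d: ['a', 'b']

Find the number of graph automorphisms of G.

8

G is 2-regular and bipartite on 2^2 = 4 vertices with girth 4; it is the hypercube graph Q_2. The symmetry group of the 2-cube is the hyperoctahedral group B_2 = Z_2 ≀ S_2, of order 2^2·2! = 8.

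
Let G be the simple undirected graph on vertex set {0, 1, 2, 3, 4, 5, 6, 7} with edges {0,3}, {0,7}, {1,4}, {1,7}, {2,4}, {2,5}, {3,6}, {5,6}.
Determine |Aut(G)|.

16

Every vertex has degree 2 and the graph is connected, so G is the 8-cycle C_8. The automorphisms of the 8-cycle are exactly the symmetries of a regular 8-gon: the dihedral group D_8, |D_8| = 16.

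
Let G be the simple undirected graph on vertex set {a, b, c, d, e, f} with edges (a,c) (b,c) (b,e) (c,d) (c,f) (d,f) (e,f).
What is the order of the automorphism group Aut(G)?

Degrees alone do not determine every vertex (e.g. b and d both have degree 2), but their neighbour-degree multisets differ: N(b) has degrees [2, 4] while N(d) has degrees [3, 4]. Repeating this refinement separates all vertices, so the only automorphism is the identity.

1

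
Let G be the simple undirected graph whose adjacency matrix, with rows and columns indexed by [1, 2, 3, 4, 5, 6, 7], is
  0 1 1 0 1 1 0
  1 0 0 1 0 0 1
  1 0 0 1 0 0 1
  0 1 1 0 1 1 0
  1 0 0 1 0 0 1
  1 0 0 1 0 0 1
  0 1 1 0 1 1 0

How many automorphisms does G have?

144

The vertices split by degree into {1, 4, 7} (degree 4) and {2, 3, 5, 6} (degree 3); every edge runs between the two parts, so G is the complete bipartite graph K_{3,4}. The parts have unequal sizes, so no automorphism swaps them; each part is permuted independently, giving S_4 × S_3 of order 4!·3! = 144.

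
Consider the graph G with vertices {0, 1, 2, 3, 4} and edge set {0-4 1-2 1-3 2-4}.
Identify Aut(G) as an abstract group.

The degree sequence is [1, 2, 2, 1, 2]; the two degree-1 vertices 0 and 3 are the ends of a path, so G = P_5. The only nontrivial automorphism of a path is the end-to-end reflection, so Aut(G) ≅ Z_2.

the cyclic group of order 2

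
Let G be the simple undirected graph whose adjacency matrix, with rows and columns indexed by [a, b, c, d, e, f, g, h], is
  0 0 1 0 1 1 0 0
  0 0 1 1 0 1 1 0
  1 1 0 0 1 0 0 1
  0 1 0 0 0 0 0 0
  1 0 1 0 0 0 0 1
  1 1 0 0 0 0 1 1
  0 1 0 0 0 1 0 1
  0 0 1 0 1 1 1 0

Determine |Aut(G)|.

The degree sequence is [3, 4, 4, 1, 3, 4, 3, 4]. Checking the degree-preserving permutations of the vertex set shows that none except the identity preserves every edge, so Aut(G) is trivial.

1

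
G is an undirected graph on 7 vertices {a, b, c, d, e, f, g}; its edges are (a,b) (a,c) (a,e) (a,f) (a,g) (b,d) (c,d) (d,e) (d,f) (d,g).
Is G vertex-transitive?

Automorphisms preserve degree, but G has vertices of degree 2 and vertices of degree 5; no automorphism maps one to the other, so G is not vertex-transitive.

No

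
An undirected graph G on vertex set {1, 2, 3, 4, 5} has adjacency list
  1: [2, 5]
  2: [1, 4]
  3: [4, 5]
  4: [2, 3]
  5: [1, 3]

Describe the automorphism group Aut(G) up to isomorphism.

D_5

Every vertex has degree 2 and the graph is connected, so G is the 5-cycle C_5. The automorphisms of the 5-cycle are exactly the symmetries of a regular 5-gon: the dihedral group D_5, |D_5| = 10.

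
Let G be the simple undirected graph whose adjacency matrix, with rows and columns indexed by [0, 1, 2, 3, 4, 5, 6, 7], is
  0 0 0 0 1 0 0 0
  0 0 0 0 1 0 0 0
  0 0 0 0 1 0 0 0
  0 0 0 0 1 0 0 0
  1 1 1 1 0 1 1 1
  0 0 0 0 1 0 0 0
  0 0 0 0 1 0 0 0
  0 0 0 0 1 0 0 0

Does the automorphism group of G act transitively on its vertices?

No

Vertex 4 is the only vertex of degree 7, so every automorphism fixes it; G is not vertex-transitive.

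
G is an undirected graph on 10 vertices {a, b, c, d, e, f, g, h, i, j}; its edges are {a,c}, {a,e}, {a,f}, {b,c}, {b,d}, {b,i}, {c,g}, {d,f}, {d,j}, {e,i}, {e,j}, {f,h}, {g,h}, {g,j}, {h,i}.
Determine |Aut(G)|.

G is 3-regular on 10 vertices with no triangles and no 4-cycles (girth 5): this is the Petersen graph. It is a classical fact that the Petersen graph has automorphism group S_5 (order 120), arising from its description as the Kneser graph K(5,2).

120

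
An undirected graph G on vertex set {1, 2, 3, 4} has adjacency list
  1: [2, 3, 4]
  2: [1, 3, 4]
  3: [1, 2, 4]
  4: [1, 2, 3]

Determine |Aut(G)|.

24

Every vertex has degree 3, so G is the complete graph K_4. Every bijection on the vertex set is an automorphism of K_4; hence Aut(K_4) ≅ S_4, order 24.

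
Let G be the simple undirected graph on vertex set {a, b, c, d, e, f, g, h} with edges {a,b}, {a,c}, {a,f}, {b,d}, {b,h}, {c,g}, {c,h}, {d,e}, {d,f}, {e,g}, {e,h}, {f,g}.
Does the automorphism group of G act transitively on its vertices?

Yes

G is 3-regular and bipartite on 2^3 = 8 vertices with girth 4; it is the hypercube graph Q_3. The symmetry group of the 3-cube is the hyperoctahedral group B_3 = Z_2 ≀ S_3, of order 2^3·3! = 48. This group acts transitively on the 8 vertices.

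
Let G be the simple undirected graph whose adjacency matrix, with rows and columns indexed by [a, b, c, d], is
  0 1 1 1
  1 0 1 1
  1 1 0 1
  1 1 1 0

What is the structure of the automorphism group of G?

S_4

All 4 vertices are pairwise adjacent: G = K_4. Any permutation of the 4 vertices preserves K_4, so Aut(K_4) = S_4 of order 4! = 24.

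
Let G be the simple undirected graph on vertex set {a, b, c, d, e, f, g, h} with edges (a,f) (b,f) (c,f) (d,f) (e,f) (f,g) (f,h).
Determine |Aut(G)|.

5040

Vertex f has degree 7 and every other vertex has degree 1, so G is the star K_{1,7} with centre f. Any automorphism fixes the centre and permutes the 7 leaves freely, so Aut(G) ≅ S_7 of order 7! = 5040.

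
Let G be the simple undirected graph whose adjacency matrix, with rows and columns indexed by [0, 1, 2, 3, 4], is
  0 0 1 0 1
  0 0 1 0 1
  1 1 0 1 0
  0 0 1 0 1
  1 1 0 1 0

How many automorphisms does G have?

The vertices split by degree into {2, 4} (degree 3) and {0, 1, 3} (degree 2); every edge runs between the two parts, so G is the complete bipartite graph K_{2,3}. The parts have unequal sizes, so no automorphism swaps them; each part is permuted independently, giving S_3 × S_2 of order 3!·2! = 12.

12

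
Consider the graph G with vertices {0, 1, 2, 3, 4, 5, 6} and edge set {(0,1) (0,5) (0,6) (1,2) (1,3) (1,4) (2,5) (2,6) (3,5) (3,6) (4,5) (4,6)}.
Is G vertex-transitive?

Automorphisms preserve degree, but G has vertices of degree 3 and vertices of degree 4; no automorphism maps one to the other, so G is not vertex-transitive.

No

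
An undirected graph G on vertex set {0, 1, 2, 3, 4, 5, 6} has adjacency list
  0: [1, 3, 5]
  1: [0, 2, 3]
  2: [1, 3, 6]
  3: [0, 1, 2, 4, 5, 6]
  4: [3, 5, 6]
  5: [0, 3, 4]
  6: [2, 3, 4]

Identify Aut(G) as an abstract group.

Vertex 3 is the unique vertex of degree 6; the remaining 6 vertices each have degree 3 and induce a cycle, so G is the wheel on 7 vertices with hub 3. Every automorphism fixes the hub and acts on the rim 6-cycle, so Aut(G) ≅ Aut(C_6) = D_6 of order 12.

the dihedral group of order 12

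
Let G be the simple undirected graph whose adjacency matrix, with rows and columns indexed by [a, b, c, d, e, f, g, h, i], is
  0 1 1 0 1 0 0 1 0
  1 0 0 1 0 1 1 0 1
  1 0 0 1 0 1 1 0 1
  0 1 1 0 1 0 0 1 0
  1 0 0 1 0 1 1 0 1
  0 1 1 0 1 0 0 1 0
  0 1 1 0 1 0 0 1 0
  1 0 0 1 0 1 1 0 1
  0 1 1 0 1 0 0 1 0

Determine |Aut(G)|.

The vertices split by degree into {b, c, e, h} (degree 5) and {a, d, f, g, i} (degree 4); every edge runs between the two parts, so G is the complete bipartite graph K_{4,5}. Automorphisms preserve the bipartition setwise (since the parts differ in size) and act as S_4 × S_5 within it; |Aut| = 2880.

2880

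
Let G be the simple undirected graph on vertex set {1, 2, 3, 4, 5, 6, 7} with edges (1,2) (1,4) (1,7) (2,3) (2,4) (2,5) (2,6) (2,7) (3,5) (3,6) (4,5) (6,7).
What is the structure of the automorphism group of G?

Vertex 2 is the unique vertex of degree 6; the remaining 6 vertices each have degree 3 and induce a cycle, so G is the wheel on 7 vertices with hub 2. With the hub fixed, the remaining symmetry is that of the rim cycle C_6, giving the dihedral group D_6.

the dihedral group of order 12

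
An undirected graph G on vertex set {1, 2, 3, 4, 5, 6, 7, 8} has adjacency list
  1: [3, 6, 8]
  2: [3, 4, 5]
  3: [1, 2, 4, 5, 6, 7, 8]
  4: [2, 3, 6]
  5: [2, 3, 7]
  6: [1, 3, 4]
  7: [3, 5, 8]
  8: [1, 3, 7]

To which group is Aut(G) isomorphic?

the dihedral group of order 14

Vertex 3 is the unique vertex of degree 7; the remaining 7 vertices each have degree 3 and induce a cycle, so G is the wheel on 8 vertices with hub 3. Every automorphism fixes the hub and acts on the rim 7-cycle, so Aut(G) ≅ Aut(C_7) = D_7 of order 14.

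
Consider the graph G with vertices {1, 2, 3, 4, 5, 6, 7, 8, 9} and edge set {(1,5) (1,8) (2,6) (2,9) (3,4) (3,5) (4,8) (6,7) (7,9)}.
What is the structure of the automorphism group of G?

G has two connected components, {1, 3, 4, 5, 8} and {2, 6, 7, 9}; each is 2-regular, so G = C_5 ⊔ C_4. No automorphism exchanges components of different sizes, hence Aut(G) is the direct product D_5 × D_4, order 80.

D_5 × D_4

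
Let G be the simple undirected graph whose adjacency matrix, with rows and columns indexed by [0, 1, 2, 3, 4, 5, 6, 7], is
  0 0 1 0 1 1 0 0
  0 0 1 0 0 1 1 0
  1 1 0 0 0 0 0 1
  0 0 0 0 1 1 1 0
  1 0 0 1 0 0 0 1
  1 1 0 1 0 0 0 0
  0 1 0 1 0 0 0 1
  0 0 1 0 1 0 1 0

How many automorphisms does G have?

G is 3-regular and bipartite on 2^3 = 8 vertices with girth 4; it is the hypercube graph Q_3. Aut(Q_3) consists of the signed permutations of the 3 coordinate axes: 3! permutations times 2^3 sign flips, so |Aut| = 2^3·3! = 48.

48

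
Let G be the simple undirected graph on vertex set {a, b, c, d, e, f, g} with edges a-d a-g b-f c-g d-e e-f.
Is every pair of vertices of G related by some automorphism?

Automorphisms preserve degree, but G has vertices of degree 1 and vertices of degree 2; no automorphism maps one to the other, so G is not vertex-transitive.

No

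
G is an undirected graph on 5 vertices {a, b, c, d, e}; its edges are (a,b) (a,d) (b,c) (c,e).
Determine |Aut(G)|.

2

The degree sequence is [2, 2, 2, 1, 1]; the two degree-1 vertices d and e are the ends of a path, so G = P_5. The only nontrivial automorphism of a path is the end-to-end reflection, so Aut(G) ≅ Z_2.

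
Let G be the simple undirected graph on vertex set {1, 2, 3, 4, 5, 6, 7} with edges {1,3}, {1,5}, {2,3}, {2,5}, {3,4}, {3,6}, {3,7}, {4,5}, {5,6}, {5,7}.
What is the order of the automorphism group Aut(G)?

The vertices split by degree into {3, 5} (degree 5) and {1, 2, 4, 6, 7} (degree 2); every edge runs between the two parts, so G is the complete bipartite graph K_{2,5}. The parts have unequal sizes, so no automorphism swaps them; each part is permuted independently, giving S_2 × S_5 of order 2!·5! = 240.

240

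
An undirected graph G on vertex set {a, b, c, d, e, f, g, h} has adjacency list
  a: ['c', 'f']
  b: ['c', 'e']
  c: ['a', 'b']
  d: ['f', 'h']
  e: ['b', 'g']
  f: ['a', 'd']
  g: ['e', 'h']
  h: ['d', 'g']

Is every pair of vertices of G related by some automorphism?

Every vertex has degree 2 and the graph is connected, so G is the 8-cycle C_8. The automorphisms of the 8-cycle are exactly the symmetries of a regular 8-gon: the dihedral group D_8, |D_8| = 16. Under this action every vertex can be carried to every other, so G is vertex-transitive.

Yes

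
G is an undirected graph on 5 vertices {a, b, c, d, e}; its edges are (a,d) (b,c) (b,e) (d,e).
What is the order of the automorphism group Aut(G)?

The degree sequence is [1, 2, 1, 2, 2]; the two degree-1 vertices a and c are the ends of a path, so G = P_5. A path has exactly one nontrivial symmetry — reversal — giving Aut(G) of order 2.

2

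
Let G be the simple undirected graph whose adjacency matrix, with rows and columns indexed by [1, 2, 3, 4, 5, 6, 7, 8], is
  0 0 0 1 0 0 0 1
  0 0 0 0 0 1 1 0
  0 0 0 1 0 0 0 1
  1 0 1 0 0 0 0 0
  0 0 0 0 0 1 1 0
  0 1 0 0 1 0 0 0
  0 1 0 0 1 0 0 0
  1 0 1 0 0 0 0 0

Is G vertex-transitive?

Yes

G has two connected components, {2, 5, 6, 7} and {1, 3, 4, 8}; each is 2-regular, so G = C_4 ⊔ C_4. Aut of a disjoint union of two copies of C_4 is the wreath product D_4 ≀ Z_2, of order 2·8² = 128. Under this action every vertex can be carried to every other, so G is vertex-transitive.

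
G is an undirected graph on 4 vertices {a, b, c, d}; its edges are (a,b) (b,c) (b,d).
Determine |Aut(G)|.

6

Vertex b has degree 3 and every other vertex has degree 1, so G is the star K_{1,3} with centre b. Any automorphism fixes the centre and permutes the 3 leaves freely, so Aut(G) ≅ S_3 of order 3! = 6.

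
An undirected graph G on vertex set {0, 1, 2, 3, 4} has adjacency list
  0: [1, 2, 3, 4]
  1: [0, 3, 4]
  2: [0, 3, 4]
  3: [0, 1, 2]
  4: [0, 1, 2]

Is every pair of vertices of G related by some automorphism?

Vertex 0 is the only vertex of degree 4, so every automorphism fixes it; G is not vertex-transitive.

No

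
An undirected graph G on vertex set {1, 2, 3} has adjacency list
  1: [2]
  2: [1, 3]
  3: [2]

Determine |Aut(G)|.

2

The degree sequence is [1, 2, 1]; the two degree-1 vertices 1 and 3 are the ends of a path, so G = P_3. The only nontrivial automorphism of a path is the end-to-end reflection, so Aut(G) ≅ Z_2.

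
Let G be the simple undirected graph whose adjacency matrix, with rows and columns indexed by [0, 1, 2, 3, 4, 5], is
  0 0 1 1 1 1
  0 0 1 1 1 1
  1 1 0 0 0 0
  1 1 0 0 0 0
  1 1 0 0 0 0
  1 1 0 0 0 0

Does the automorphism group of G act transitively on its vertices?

Automorphisms preserve degree, but G has vertices of degree 2 and vertices of degree 4; no automorphism maps one to the other, so G is not vertex-transitive.

No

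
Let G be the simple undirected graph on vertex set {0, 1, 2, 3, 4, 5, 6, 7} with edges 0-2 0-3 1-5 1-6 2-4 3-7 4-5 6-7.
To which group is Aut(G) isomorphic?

D_8

G is 2-regular and connected on 8 vertices, i.e. the cycle C_8. The automorphisms of the 8-cycle are exactly the symmetries of a regular 8-gon: the dihedral group D_8, |D_8| = 16.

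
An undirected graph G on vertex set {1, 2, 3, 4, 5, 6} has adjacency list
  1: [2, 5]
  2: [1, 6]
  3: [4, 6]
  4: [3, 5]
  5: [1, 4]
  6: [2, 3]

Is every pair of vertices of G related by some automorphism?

Yes

G is 2-regular and connected on 6 vertices, i.e. the cycle C_6. C_6 has 6 rotations and 6 reflections, so Aut(C_6) ≅ D_6 of order 12. This group acts transitively on the 6 vertices.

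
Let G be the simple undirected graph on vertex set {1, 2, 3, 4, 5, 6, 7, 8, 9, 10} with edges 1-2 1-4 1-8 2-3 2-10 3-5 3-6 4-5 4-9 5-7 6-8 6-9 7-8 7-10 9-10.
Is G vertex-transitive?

G is 3-regular on 10 vertices with no triangles and no 4-cycles (girth 5): this is the Petersen graph. Viewing the Petersen graph as the Kneser graph K(5,2) — vertices are 2-subsets of {1,…,5}, edges join disjoint pairs — its automorphisms are exactly the permutations of the 5-element set, so Aut ≅ S_5 of order 120. This group acts transitively on the 10 vertices.

Yes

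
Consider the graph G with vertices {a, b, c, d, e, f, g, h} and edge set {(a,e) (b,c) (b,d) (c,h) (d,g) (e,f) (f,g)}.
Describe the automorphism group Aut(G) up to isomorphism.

The degree sequence is [1, 2, 2, 2, 2, 2, 2, 1]; the two degree-1 vertices a and h are the ends of a path, so G = P_8. The only nontrivial automorphism of a path is the end-to-end reflection, so Aut(G) ≅ Z_2.

the cyclic group of order 2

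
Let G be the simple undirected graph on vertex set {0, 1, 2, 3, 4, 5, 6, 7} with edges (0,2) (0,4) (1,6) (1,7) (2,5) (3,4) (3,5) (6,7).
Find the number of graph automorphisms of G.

60

G has two connected components, {0, 2, 3, 4, 5} and {1, 6, 7}; each is 2-regular, so G = C_5 ⊔ C_3. No automorphism exchanges components of different sizes, hence Aut(G) is the direct product D_5 × D_3, order 60.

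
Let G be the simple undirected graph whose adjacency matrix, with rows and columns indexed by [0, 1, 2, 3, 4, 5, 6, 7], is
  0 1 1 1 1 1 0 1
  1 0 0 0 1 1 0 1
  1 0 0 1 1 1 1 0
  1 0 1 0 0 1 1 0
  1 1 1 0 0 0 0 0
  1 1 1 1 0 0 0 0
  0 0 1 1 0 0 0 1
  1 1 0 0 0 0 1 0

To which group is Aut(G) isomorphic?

Degrees alone do not determine every vertex (e.g. 1 and 3 both have degree 4), but their neighbour-degree multisets differ: N(1) has degrees [3, 3, 4, 6] while N(3) has degrees [3, 4, 5, 6]. Repeating this refinement separates all vertices, so the only automorphism is the identity.

1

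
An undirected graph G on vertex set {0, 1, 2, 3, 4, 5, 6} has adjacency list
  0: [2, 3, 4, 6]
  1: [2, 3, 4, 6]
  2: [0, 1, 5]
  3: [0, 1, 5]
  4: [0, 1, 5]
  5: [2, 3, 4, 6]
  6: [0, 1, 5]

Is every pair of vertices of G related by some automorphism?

No

Automorphisms preserve degree, but G has vertices of degree 3 and vertices of degree 4; no automorphism maps one to the other, so G is not vertex-transitive.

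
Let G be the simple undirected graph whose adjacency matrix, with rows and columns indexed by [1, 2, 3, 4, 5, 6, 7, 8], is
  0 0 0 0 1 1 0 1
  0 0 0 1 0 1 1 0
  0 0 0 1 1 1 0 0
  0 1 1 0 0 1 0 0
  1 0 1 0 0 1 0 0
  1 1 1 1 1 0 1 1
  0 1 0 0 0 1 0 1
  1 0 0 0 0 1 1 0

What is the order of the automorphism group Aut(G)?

14

Vertex 6 is the unique vertex of degree 7; the remaining 7 vertices each have degree 3 and induce a cycle, so G is the wheel on 8 vertices with hub 6. Every automorphism fixes the hub and acts on the rim 7-cycle, so Aut(G) ≅ Aut(C_7) = D_7 of order 14.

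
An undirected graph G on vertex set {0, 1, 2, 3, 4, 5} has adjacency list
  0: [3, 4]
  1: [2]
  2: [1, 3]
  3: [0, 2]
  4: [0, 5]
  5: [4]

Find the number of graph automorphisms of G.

2

The degree sequence is [2, 1, 2, 2, 2, 1]; the two degree-1 vertices 1 and 5 are the ends of a path, so G = P_6. A path has exactly one nontrivial symmetry — reversal — giving Aut(G) of order 2.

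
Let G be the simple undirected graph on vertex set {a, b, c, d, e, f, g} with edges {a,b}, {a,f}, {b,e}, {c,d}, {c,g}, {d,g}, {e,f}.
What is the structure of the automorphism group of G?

D_4 × D_3

G has two connected components, {a, b, e, f} and {c, d, g}; each is 2-regular, so G = C_4 ⊔ C_3. The components are non-isomorphic (different sizes), so Aut(G) = Aut(C_4) × Aut(C_3) = D_4 × D_3 of order 8·6 = 48.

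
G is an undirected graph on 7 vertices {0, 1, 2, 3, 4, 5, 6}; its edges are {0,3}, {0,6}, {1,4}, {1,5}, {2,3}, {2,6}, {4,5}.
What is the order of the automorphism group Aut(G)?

48

G has two connected components, {0, 2, 3, 6} and {1, 4, 5}; each is 2-regular, so G = C_4 ⊔ C_3. No automorphism exchanges components of different sizes, hence Aut(G) is the direct product D_4 × D_3, order 48.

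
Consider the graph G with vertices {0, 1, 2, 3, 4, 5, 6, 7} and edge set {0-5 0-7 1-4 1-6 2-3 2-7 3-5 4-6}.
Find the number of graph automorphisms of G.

G has two connected components, {0, 2, 3, 5, 7} and {1, 4, 6}; each is 2-regular, so G = C_5 ⊔ C_3. The components are non-isomorphic (different sizes), so Aut(G) = Aut(C_5) × Aut(C_3) = D_5 × D_3 of order 10·6 = 60.

60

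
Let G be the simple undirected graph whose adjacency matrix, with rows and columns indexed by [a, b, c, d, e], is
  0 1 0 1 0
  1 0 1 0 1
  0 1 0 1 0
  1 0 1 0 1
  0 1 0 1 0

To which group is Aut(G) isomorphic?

The vertices split by degree into {b, d} (degree 3) and {a, c, e} (degree 2); every edge runs between the two parts, so G is the complete bipartite graph K_{2,3}. Automorphisms preserve the bipartition setwise (since the parts differ in size) and act as S_3 × S_2 within it; |Aut| = 12.

S_3 × S_2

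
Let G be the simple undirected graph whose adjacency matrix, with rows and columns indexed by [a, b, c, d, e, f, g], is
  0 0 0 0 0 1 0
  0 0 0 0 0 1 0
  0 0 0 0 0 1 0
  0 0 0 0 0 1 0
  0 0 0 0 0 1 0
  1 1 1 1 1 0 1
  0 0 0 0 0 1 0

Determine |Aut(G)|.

720

Vertex f has degree 6 and every other vertex has degree 1, so G is the star K_{1,6} with centre f. The 6 leaves are pairwise interchangeable while the centre is fixed, giving Aut(G) = S_6.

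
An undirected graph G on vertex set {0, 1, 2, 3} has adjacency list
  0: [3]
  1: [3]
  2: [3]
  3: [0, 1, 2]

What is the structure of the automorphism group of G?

the symmetric group on 3 letters

Vertex 3 has degree 3 and every other vertex has degree 1, so G is the star K_{1,3} with centre 3. The 3 leaves are pairwise interchangeable while the centre is fixed, giving Aut(G) = S_3.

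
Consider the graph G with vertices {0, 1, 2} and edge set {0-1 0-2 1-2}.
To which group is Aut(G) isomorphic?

All 3 vertices are pairwise adjacent: G = K_3. Every bijection on the vertex set is an automorphism of K_3; hence Aut(K_3) ≅ S_3, order 6.

S_3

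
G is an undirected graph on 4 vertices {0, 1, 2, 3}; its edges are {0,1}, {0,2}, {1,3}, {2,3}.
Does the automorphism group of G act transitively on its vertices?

Yes

Every vertex has degree 2 and the graph is connected, so G is the 4-cycle C_4. C_4 has 4 rotations and 4 reflections, so Aut(C_4) ≅ D_4 of order 8. This group acts transitively on the 4 vertices.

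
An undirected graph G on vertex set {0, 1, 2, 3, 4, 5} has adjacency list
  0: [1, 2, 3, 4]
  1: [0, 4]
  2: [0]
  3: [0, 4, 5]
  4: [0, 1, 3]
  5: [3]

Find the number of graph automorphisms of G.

1

Degrees alone do not determine every vertex (e.g. 2 and 5 both have degree 1), but their neighbour-degree multisets differ: N(2) has degrees [4] while N(5) has degrees [3]. Repeating this refinement separates all vertices, so the only automorphism is the identity.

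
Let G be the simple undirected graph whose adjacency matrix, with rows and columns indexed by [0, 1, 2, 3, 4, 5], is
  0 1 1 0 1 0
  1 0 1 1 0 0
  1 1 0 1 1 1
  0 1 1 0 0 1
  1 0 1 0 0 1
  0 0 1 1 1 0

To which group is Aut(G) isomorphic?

D_5

Vertex 2 is the unique vertex of degree 5; the remaining 5 vertices each have degree 3 and induce a cycle, so G is the wheel on 6 vertices with hub 2. Every automorphism fixes the hub and acts on the rim 5-cycle, so Aut(G) ≅ Aut(C_5) = D_5 of order 10.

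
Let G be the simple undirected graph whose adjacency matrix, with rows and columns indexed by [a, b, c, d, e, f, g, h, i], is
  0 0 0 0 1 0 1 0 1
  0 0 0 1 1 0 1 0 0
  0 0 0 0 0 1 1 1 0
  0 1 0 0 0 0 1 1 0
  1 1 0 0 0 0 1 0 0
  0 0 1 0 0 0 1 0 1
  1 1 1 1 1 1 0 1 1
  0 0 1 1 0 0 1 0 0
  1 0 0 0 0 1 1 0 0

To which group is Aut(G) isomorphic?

D_8

Vertex g is the unique vertex of degree 8; the remaining 8 vertices each have degree 3 and induce a cycle, so G is the wheel on 9 vertices with hub g. Every automorphism fixes the hub and acts on the rim 8-cycle, so Aut(G) ≅ Aut(C_8) = D_8 of order 16.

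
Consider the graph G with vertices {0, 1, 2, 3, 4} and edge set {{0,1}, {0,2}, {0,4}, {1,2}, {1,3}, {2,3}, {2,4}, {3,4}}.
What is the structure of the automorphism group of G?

D_4

Vertex 2 is the unique vertex of degree 4; the remaining 4 vertices each have degree 3 and induce a cycle, so G is the wheel on 5 vertices with hub 2. With the hub fixed, the remaining symmetry is that of the rim cycle C_4, giving the dihedral group D_4.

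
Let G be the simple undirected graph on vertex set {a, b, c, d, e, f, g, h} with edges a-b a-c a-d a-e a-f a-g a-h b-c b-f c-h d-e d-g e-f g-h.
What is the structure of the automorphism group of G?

D_7

Vertex a is the unique vertex of degree 7; the remaining 7 vertices each have degree 3 and induce a cycle, so G is the wheel on 8 vertices with hub a. Every automorphism fixes the hub and acts on the rim 7-cycle, so Aut(G) ≅ Aut(C_7) = D_7 of order 14.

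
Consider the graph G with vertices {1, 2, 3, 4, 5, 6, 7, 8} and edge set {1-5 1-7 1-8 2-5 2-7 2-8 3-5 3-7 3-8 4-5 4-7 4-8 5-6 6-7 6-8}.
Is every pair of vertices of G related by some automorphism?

Automorphisms preserve degree, but G has vertices of degree 3 and vertices of degree 5; no automorphism maps one to the other, so G is not vertex-transitive.

No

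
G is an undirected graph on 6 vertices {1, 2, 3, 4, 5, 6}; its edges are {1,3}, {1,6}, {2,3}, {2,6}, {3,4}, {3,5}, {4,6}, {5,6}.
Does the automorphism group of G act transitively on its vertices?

Automorphisms preserve degree, but G has vertices of degree 2 and vertices of degree 4; no automorphism maps one to the other, so G is not vertex-transitive.

No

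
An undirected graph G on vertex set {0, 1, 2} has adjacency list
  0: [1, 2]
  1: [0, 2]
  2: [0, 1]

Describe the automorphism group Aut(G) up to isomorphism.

S_3

All 3 vertices are pairwise adjacent: G = K_3. Every bijection on the vertex set is an automorphism of K_3; hence Aut(K_3) ≅ S_3, order 6.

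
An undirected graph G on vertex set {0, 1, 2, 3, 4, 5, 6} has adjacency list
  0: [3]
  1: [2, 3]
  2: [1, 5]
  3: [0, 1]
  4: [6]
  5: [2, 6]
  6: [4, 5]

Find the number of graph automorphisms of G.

The degree sequence is [1, 2, 2, 2, 1, 2, 2]; the two degree-1 vertices 0 and 4 are the ends of a path, so G = P_7. The only nontrivial automorphism of a path is the end-to-end reflection, so Aut(G) ≅ Z_2.

2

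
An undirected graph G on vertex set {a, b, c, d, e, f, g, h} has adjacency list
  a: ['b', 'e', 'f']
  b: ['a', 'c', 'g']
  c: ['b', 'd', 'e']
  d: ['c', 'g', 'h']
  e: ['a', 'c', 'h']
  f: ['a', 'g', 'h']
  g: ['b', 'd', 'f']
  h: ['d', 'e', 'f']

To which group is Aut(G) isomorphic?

G is 3-regular and bipartite on 2^3 = 8 vertices with girth 4; it is the hypercube graph Q_3. The symmetry group of the 3-cube is the hyperoctahedral group B_3 = Z_2 ≀ S_3, of order 2^3·3! = 48.

the hyperoctahedral group B_3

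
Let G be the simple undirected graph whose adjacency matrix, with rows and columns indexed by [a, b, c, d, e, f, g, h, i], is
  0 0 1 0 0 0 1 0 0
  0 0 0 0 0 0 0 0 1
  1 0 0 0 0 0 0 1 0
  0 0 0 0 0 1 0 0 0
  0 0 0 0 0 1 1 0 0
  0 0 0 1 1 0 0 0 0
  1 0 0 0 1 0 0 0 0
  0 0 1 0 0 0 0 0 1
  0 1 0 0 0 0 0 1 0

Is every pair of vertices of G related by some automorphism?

No

Automorphisms preserve degree, but G has vertices of degree 1 and vertices of degree 2; no automorphism maps one to the other, so G is not vertex-transitive.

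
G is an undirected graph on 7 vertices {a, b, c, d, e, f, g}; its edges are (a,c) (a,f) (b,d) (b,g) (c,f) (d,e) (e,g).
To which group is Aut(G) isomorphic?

G has two connected components, {b, d, e, g} and {a, c, f}; each is 2-regular, so G = C_4 ⊔ C_3. No automorphism exchanges components of different sizes, hence Aut(G) is the direct product D_3 × D_4, order 48.

D_3 × D_4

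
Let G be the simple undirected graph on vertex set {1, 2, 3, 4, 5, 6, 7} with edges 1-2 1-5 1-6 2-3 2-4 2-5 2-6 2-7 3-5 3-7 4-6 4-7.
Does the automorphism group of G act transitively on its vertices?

No

Vertex 2 is the only vertex of degree 6, so every automorphism fixes it; G is not vertex-transitive.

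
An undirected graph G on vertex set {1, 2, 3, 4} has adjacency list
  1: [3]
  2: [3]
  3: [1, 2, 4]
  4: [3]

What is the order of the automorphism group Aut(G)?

6

Vertex 3 has degree 3 and every other vertex has degree 1, so G is the star K_{1,3} with centre 3. The 3 leaves are pairwise interchangeable while the centre is fixed, giving Aut(G) = S_3.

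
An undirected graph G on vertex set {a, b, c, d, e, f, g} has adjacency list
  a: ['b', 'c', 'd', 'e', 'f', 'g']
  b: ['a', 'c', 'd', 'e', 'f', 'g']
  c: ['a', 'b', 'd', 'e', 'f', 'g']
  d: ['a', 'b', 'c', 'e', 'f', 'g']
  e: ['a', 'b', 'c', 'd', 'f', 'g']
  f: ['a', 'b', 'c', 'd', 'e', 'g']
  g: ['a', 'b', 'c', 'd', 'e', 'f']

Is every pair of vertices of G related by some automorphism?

Yes

Every vertex has degree 6, so G is the complete graph K_7. Any permutation of the 7 vertices preserves K_7, so Aut(K_7) = S_7 of order 7! = 5040. This group acts transitively on the 7 vertices.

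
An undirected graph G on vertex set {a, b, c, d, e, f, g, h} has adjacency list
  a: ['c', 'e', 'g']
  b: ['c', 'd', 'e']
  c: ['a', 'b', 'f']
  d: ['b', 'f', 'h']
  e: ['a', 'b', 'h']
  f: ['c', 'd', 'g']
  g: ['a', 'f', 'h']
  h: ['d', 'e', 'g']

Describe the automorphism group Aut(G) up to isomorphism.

the hyperoctahedral group B_3

G is 3-regular and bipartite on 2^3 = 8 vertices with girth 4; it is the hypercube graph Q_3. The symmetry group of the 3-cube is the hyperoctahedral group B_3 = Z_2 ≀ S_3, of order 2^3·3! = 48.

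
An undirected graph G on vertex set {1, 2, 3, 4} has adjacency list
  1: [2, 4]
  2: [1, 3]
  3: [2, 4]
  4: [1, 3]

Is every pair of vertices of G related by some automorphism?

G is 2-regular and bipartite on 2^2 = 4 vertices with girth 4; it is the hypercube graph Q_2. Aut(Q_2) consists of the signed permutations of the 2 coordinate axes: 2! permutations times 2^2 sign flips, so |Aut| = 2^2·2! = 8. Under this action every vertex can be carried to every other, so G is vertex-transitive.

Yes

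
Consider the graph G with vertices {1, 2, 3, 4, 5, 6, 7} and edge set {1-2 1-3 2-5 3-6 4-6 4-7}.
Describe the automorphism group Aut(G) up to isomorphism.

the cyclic group of order 2

The degree sequence is [2, 2, 2, 2, 1, 2, 1]; the two degree-1 vertices 5 and 7 are the ends of a path, so G = P_7. A path has exactly one nontrivial symmetry — reversal — giving Aut(G) of order 2.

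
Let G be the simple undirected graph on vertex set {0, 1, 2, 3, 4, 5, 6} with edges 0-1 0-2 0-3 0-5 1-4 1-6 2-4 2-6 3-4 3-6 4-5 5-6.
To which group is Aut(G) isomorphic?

The vertices split by degree into {0, 4, 6} (degree 4) and {1, 2, 3, 5} (degree 3); every edge runs between the two parts, so G is the complete bipartite graph K_{3,4}. The parts have unequal sizes, so no automorphism swaps them; each part is permuted independently, giving S_4 × S_3 of order 4!·3! = 144.

S_4 × S_3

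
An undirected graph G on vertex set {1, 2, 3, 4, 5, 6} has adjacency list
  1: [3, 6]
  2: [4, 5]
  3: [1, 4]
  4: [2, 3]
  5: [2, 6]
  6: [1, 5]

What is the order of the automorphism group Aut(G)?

12

G is 2-regular and connected on 6 vertices, i.e. the cycle C_6. C_6 has 6 rotations and 6 reflections, so Aut(C_6) ≅ D_6 of order 12.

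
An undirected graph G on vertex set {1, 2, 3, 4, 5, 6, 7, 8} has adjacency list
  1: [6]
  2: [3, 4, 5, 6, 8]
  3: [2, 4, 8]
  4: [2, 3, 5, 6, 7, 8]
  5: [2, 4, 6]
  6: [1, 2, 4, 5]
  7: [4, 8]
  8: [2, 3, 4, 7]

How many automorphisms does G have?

1

The degree sequence is [1, 5, 3, 6, 3, 4, 2, 4]. Checking the degree-preserving permutations of the vertex set shows that none except the identity preserves every edge, so Aut(G) is trivial.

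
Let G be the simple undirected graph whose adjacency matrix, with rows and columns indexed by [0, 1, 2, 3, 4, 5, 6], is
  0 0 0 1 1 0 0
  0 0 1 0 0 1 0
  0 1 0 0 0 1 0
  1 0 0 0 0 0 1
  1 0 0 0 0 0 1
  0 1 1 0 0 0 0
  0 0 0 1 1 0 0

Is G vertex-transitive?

G has two connected components, {0, 3, 4, 6} and {1, 2, 5}; each is 2-regular, so G = C_4 ⊔ C_3. The orbit of 0 under Aut(G) is {0, 3, 4, 6}, which does not contain 1, so G is not vertex-transitive.

No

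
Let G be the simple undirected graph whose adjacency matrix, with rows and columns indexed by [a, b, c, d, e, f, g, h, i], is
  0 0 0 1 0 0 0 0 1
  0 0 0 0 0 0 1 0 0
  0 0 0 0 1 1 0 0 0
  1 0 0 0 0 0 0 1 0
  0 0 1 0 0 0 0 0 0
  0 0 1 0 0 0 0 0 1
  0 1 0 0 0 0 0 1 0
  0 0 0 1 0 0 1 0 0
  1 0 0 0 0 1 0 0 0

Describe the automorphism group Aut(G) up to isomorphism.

The degree sequence is [2, 1, 2, 2, 1, 2, 2, 2, 2]; the two degree-1 vertices b and e are the ends of a path, so G = P_9. A path has exactly one nontrivial symmetry — reversal — giving Aut(G) of order 2.

the cyclic group of order 2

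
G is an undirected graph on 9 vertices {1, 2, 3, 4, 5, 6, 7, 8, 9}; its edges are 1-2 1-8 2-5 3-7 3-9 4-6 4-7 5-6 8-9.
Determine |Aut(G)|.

18

G is 2-regular and connected on 9 vertices, i.e. the cycle C_9. C_9 has 9 rotations and 9 reflections, so Aut(C_9) ≅ D_9 of order 18.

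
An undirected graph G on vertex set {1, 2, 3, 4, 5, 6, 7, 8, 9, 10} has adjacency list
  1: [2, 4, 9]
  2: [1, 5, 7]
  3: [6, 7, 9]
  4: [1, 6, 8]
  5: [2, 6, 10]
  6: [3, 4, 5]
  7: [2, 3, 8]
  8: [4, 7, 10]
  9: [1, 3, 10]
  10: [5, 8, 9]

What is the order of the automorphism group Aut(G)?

120

G is 3-regular on 10 vertices with no triangles and no 4-cycles (girth 5): this is the Petersen graph. Viewing the Petersen graph as the Kneser graph K(5,2) — vertices are 2-subsets of {1,…,5}, edges join disjoint pairs — its automorphisms are exactly the permutations of the 5-element set, so Aut ≅ S_5 of order 120.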